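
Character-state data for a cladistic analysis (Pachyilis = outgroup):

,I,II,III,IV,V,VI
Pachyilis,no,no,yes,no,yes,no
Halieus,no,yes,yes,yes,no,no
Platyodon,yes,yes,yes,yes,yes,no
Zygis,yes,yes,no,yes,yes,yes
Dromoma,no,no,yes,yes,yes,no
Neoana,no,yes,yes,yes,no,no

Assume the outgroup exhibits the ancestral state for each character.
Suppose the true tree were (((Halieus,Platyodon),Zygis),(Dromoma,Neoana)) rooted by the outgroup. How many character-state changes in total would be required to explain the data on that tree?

9

Map each character onto (((Halieus,Platyodon),Zygis),(Dromoma,Neoana)) (rooted by Pachyilis) and count the minimum state changes it requires (Fitch parsimony):
I: 2; II: 2; III: 1; IV: 1; V: 2; VI: 1.
Total tree length = 9.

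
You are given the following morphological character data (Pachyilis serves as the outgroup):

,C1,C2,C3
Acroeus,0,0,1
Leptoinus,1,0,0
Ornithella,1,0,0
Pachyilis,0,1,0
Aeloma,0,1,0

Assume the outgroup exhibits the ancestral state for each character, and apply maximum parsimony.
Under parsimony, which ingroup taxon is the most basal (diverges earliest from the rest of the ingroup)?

Aeloma

Character polarity is set by the outgroup: the derived state is whichever differs from the outgroup's state, so for C2 the derived state is '0', and for the remaining characters it is '1'.
Only Leptoinus and Ornithella show the derived state '1' for C1, supporting them as a clade.
Only Acroeus, Leptoinus, and Ornithella show the derived state '0' for C2, supporting them as a clade.
C3: derived state '1' in Acroeus only — an autapomorphy, so it tells us nothing about relationships among taxa.
Most parsimonious ingroup topology: ((Acroeus,(Ornithella,Leptoinus)),Aeloma).
Aeloma is sister to the clade containing all other ingroup taxa, so it is the earliest-diverging (most basal) ingroup lineage.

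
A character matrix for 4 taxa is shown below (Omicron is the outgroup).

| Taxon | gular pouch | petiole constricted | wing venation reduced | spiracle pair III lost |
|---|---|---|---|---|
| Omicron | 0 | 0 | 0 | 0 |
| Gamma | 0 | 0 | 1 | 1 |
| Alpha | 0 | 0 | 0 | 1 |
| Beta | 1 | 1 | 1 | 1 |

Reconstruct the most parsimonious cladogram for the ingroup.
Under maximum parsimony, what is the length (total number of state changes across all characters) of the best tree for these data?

The outgroup has state '0' for every character, so '1' is the derived state throughout.
gular pouch (derived state '1') is unique to Beta (autapomorphy; uninformative for grouping).
petiole constricted (derived state '1') is unique to Beta (autapomorphy; uninformative for grouping).
Only Beta and Gamma show the derived state '1' for wing venation reduced, supporting them as a clade.
spiracle pair III lost (derived state '1') is shared by all ingroup taxa — unites the whole ingroup.
Most parsimonious ingroup topology: ((Gamma,Beta),Alpha).
Changes per character on this tree: gular pouch: 1; petiole constricted: 1; wing venation reduced: 1; spiracle pair III lost: 1.
Total = 4.

4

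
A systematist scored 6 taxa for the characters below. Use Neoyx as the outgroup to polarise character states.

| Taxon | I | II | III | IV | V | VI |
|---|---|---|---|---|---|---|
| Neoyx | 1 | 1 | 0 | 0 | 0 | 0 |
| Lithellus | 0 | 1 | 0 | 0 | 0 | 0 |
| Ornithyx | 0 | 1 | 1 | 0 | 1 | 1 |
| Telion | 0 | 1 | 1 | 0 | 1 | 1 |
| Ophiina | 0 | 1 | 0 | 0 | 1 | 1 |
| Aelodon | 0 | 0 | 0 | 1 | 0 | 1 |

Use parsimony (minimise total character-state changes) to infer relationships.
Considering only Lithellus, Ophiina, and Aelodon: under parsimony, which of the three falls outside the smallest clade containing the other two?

Character polarity is set by the outgroup: the derived state is whichever differs from the outgroup's state, so for I, II the derived state is '0', and for the remaining characters it is '1'.
I (derived state '0') is shared by all ingroup taxa — unites the whole ingroup.
II: derived state '0' in Aelodon only — an autapomorphy, so it tells us nothing about relationships among taxa.
III (derived state '1') is shared by Ornithyx and Telion — a synapomorphy uniting that clade.
IV: derived state '1' in Aelodon only — an autapomorphy, so it tells us nothing about relationships among taxa.
V: derived state '1' in Ophiina, Ornithyx, and Telion only — synapomorphy for {Ophiina, Ornithyx, Telion}.
Only Aelodon, Ophiina, Ornithyx, and Telion show the derived state '1' for VI, supporting them as a clade.
Most parsimonious ingroup topology: (Lithellus,(((Ornithyx,Telion),Ophiina),Aelodon)).
Aelodon and Ophiina share a more recent common ancestor with each other than either does with Lithellus, so Lithellus is the least closely related of the three.

Lithellus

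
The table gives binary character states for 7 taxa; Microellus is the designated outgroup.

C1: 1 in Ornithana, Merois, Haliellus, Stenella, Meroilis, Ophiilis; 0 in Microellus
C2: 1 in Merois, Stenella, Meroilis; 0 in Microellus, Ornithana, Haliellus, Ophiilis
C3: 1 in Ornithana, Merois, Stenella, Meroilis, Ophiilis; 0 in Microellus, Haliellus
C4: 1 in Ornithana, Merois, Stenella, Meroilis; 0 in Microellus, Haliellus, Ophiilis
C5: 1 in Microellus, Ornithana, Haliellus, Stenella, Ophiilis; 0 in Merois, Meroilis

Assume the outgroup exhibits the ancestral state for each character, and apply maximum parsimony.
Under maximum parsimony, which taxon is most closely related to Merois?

Meroilis

Character polarity is set by the outgroup: the derived state is whichever differs from the outgroup's state, so for C5 the derived state is '0', and for the remaining characters it is '1'.
All ingroup taxa share the derived state '1' for C1; it defines the ingroup but does not resolve relationships within it.
C2: derived state '1' in Meroilis, Merois, and Stenella only — synapomorphy for {Meroilis, Merois, Stenella}.
C3 (derived state '1') is shared by Meroilis, Merois, Ophiilis, Ornithana, and Stenella — a synapomorphy uniting that clade.
Only Meroilis, Merois, Ornithana, and Stenella show the derived state '1' for C4, supporting them as a clade.
C5 (derived state '0') is shared by Meroilis and Merois — a synapomorphy uniting that clade.
Most parsimonious ingroup topology: (((Ornithana,((Merois,Meroilis),Stenella)),Ophiilis),Haliellus).
Merois and Meroilis form a cherry on this tree, so they are sister taxa.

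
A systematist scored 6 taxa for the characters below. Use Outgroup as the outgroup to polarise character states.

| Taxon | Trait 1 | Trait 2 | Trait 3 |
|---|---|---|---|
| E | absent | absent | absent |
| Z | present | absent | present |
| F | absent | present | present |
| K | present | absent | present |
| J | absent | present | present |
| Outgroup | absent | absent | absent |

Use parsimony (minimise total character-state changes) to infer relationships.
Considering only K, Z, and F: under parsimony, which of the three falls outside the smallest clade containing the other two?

F

The outgroup has state 'absent' for every character, so 'present' is the derived state throughout.
Trait 1 (derived state 'present') is shared by K and Z — a synapomorphy uniting that clade.
Trait 2 (derived state 'present') is shared by F and J — a synapomorphy uniting that clade.
Trait 3: derived state 'present' in F, J, K, and Z only — synapomorphy for {F, J, K, Z}.
Most parsimonious ingroup topology: (((K,Z),(J,F)),E).
Z and K share a more recent common ancestor with each other than either does with F, so F is the least closely related of the three.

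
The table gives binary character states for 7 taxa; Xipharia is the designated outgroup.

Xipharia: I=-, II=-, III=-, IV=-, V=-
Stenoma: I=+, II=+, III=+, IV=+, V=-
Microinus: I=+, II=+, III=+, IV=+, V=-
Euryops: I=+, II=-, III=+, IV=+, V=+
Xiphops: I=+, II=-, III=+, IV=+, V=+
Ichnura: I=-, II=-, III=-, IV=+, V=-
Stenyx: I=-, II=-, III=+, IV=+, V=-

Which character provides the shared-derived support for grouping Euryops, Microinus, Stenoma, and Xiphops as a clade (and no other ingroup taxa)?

I

The outgroup has state '-' for every character, so '+' is the derived state throughout.
I (derived state '+') is shared by Euryops, Microinus, Stenoma, and Xiphops — a synapomorphy uniting that clade.
II (derived state '+') is shared by Microinus and Stenoma — a synapomorphy uniting that clade.
Only Euryops, Microinus, Stenoma, Stenyx, and Xiphops show the derived state '+' for III, supporting them as a clade.
All ingroup taxa share the derived state '+' for IV; it defines the ingroup but does not resolve relationships within it.
Only Euryops and Xiphops show the derived state '+' for V, supporting them as a clade.
Most parsimonious ingroup topology: ((((Stenoma,Microinus),(Euryops,Xiphops)),Stenyx),Ichnura).
The clade {Euryops, Microinus, Stenoma, Xiphops} is supported by I: its derived state '+' occurs in exactly those taxa and in no other taxon (including the outgroup).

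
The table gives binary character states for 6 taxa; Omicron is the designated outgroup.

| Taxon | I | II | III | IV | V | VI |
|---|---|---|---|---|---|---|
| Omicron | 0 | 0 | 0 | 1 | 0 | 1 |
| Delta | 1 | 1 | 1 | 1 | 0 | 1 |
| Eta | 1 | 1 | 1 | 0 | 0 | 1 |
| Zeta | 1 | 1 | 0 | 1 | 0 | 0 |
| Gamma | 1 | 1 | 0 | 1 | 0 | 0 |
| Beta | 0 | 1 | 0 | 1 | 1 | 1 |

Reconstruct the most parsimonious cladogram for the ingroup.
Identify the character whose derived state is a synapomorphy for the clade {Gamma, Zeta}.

Character polarity is set by the outgroup: the derived state is whichever differs from the outgroup's state, so for IV, VI the derived state is '0', and for the remaining characters it is '1'.
I: derived state '1' in Delta, Eta, Gamma, and Zeta only — synapomorphy for {Delta, Eta, Gamma, Zeta}.
II (derived state '1') is shared by all ingroup taxa — unites the whole ingroup.
Only Delta and Eta show the derived state '1' for III, supporting them as a clade.
IV (derived state '0') is unique to Eta (autapomorphy; uninformative for grouping).
V (derived state '1') is unique to Beta (autapomorphy; uninformative for grouping).
Only Gamma and Zeta show the derived state '0' for VI, supporting them as a clade.
Most parsimonious ingroup topology: (((Delta,Eta),(Zeta,Gamma)),Beta).
The clade {Gamma, Zeta} is supported by VI: its derived state '0' occurs in exactly those taxa and in no other taxon (including the outgroup).

VI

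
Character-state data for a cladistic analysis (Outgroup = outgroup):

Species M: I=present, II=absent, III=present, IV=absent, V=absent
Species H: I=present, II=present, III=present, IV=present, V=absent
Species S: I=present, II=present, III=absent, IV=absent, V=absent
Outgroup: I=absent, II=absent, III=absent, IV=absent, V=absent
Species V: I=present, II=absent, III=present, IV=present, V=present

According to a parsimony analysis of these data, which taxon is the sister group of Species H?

Species V

The outgroup has state 'absent' for every character, so 'present' is the derived state throughout.
All ingroup taxa share the derived state 'present' for I; it defines the ingroup but does not resolve relationships within it.
II groups Species H and Species S, which is incompatible with the clades supported by the remaining characters; treating it as convergent (homoplasy) costs fewer steps than any alternative tree.
III: derived state 'present' in Species H, Species M, and Species V only — synapomorphy for {Species H, Species M, Species V}.
IV (derived state 'present') is shared by Species H and Species V — a synapomorphy uniting that clade.
V (derived state 'present') is unique to Species V (autapomorphy; uninformative for grouping).
Most parsimonious ingroup topology: (((Species V,Species H),Species M),Species S).
Species H and Species V form a cherry on this tree, so they are sister taxa.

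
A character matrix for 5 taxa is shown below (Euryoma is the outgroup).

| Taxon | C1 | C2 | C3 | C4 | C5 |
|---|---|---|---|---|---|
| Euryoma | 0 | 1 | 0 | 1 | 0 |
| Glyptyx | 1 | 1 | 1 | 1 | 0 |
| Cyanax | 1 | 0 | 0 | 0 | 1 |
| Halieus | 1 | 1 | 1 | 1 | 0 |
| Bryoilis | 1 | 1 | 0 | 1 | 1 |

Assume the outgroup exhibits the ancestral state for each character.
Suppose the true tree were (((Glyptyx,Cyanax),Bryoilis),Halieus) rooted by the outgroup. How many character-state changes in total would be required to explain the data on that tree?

7

Map each character onto (((Glyptyx,Cyanax),Bryoilis),Halieus) (rooted by Euryoma) and count the minimum state changes it requires (Fitch parsimony):
C1: 1; C2: 1; C3: 2; C4: 1; C5: 2.
Total tree length = 7.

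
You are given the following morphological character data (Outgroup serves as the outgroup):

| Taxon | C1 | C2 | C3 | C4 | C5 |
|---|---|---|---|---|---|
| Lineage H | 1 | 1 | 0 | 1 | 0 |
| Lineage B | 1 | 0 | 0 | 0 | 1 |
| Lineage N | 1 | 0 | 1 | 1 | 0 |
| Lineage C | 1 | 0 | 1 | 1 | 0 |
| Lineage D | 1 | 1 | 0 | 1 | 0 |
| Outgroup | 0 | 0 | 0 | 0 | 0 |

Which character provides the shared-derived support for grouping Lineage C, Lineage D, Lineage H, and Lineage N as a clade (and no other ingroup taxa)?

The outgroup has state '0' for every character, so '1' is the derived state throughout.
All ingroup taxa share the derived state '1' for C1; it defines the ingroup but does not resolve relationships within it.
C2: derived state '1' in Lineage D and Lineage H only — synapomorphy for {Lineage D, Lineage H}.
Only Lineage C and Lineage N show the derived state '1' for C3, supporting them as a clade.
C4 (derived state '1') is shared by Lineage C, Lineage D, Lineage H, and Lineage N — a synapomorphy uniting that clade.
C5 (derived state '1') is unique to Lineage B (autapomorphy; uninformative for grouping).
Most parsimonious ingroup topology: (((Lineage C,Lineage N),(Lineage D,Lineage H)),Lineage B).
The clade {Lineage C, Lineage D, Lineage H, Lineage N} is supported by C4: its derived state '1' occurs in exactly those taxa and in no other taxon (including the outgroup).

C4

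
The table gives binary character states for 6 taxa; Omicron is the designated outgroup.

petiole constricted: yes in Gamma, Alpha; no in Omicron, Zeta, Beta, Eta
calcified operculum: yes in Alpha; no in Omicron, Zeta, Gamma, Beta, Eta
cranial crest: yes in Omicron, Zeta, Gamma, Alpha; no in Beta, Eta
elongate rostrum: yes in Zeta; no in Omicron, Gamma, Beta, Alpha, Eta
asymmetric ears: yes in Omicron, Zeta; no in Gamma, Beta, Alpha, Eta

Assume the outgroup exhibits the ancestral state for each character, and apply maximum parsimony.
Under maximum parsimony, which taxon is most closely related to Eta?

Character polarity is set by the outgroup: the derived state is whichever differs from the outgroup's state, so for cranial crest, asymmetric ears the derived state is 'no', and for the remaining characters it is 'yes'.
petiole constricted: derived state 'yes' in Alpha and Gamma only — synapomorphy for {Alpha, Gamma}.
calcified operculum: derived state 'yes' in Alpha only — an autapomorphy, so it tells us nothing about relationships among taxa.
cranial crest (derived state 'no') is shared by Beta and Eta — a synapomorphy uniting that clade.
elongate rostrum (derived state 'yes') is unique to Zeta (autapomorphy; uninformative for grouping).
asymmetric ears: derived state 'no' in Alpha, Beta, Eta, and Gamma only — synapomorphy for {Alpha, Beta, Eta, Gamma}.
Most parsimonious ingroup topology: (Zeta,((Gamma,Alpha),(Beta,Eta))).
Eta and Beta form a cherry on this tree, so they are sister taxa.

Beta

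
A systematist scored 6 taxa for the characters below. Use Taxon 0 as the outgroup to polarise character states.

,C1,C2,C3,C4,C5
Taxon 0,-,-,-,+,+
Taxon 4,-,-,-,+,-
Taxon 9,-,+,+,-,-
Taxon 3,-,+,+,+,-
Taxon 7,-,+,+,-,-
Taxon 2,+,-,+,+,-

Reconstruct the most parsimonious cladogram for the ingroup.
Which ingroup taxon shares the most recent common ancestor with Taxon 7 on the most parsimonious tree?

Taxon 9

Character polarity is set by the outgroup: the derived state is whichever differs from the outgroup's state, so for C4, C5 the derived state is '-', and for the remaining characters it is '+'.
C1 (derived state '+') is unique to Taxon 2 (autapomorphy; uninformative for grouping).
Only Taxon 3, Taxon 7, and Taxon 9 show the derived state '+' for C2, supporting them as a clade.
Only Taxon 2, Taxon 3, Taxon 7, and Taxon 9 show the derived state '+' for C3, supporting them as a clade.
C4 (derived state '-') is shared by Taxon 7 and Taxon 9 — a synapomorphy uniting that clade.
C5 (derived state '-') is shared by all ingroup taxa — unites the whole ingroup.
Most parsimonious ingroup topology: (Taxon 4,(((Taxon 9,Taxon 7),Taxon 3),Taxon 2)).
Taxon 7 and Taxon 9 form a cherry on this tree, so they are sister taxa.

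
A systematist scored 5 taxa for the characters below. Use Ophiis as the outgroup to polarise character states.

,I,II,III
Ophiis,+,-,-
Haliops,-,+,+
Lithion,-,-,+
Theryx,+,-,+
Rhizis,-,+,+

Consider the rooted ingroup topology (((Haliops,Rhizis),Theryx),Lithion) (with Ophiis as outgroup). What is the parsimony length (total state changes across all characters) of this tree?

4

Map each character onto (((Haliops,Rhizis),Theryx),Lithion) (rooted by Ophiis) and count the minimum state changes it requires (Fitch parsimony):
I: 2; II: 1; III: 1.
Total tree length = 4.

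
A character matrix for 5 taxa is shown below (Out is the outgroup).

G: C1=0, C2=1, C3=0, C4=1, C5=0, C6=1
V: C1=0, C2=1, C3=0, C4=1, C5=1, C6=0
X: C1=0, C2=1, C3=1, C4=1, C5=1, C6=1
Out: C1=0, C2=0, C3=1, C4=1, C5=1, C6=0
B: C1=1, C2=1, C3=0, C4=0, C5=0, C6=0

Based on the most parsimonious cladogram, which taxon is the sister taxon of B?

Character polarity is set by the outgroup: the derived state is whichever differs from the outgroup's state, so for C3, C4, C5 the derived state is '0', and for the remaining characters it is '1'.
C1 (derived state '1') is unique to B (autapomorphy; uninformative for grouping).
C2 (derived state '1') is shared by all ingroup taxa — unites the whole ingroup.
C3: derived state '0' in B, G, and V only — synapomorphy for {B, G, V}.
C4: derived state '0' in B only — an autapomorphy, so it tells us nothing about relationships among taxa.
C5: derived state '0' in B and G only — synapomorphy for {B, G}.
C6 (state '1') occurs in G and X but conflicts with the nesting implied by the other characters — most parsimoniously interpreted as homoplasy.
Most parsimonious ingroup topology: (((G,B),V),X).
B and G form a cherry on this tree, so they are sister taxa.

G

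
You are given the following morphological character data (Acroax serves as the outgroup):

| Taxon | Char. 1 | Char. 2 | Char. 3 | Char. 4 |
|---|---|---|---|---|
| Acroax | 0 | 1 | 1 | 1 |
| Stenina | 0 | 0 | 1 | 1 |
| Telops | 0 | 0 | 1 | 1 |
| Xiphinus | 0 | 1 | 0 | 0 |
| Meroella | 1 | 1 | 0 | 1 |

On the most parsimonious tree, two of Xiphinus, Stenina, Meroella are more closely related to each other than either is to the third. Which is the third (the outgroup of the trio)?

Character polarity is set by the outgroup: the derived state is whichever differs from the outgroup's state, so for Char. 2, Char. 3, Char. 4 the derived state is '0', and for the remaining characters it is '1'.
Char. 1: derived state '1' in Meroella only — an autapomorphy, so it tells us nothing about relationships among taxa.
Only Stenina and Telops show the derived state '0' for Char. 2, supporting them as a clade.
Only Meroella and Xiphinus show the derived state '0' for Char. 3, supporting them as a clade.
Char. 4: derived state '0' in Xiphinus only — an autapomorphy, so it tells us nothing about relationships among taxa.
Most parsimonious ingroup topology: ((Stenina,Telops),(Xiphinus,Meroella)).
Xiphinus and Meroella share a more recent common ancestor with each other than either does with Stenina, so Stenina is the least closely related of the three.

Stenina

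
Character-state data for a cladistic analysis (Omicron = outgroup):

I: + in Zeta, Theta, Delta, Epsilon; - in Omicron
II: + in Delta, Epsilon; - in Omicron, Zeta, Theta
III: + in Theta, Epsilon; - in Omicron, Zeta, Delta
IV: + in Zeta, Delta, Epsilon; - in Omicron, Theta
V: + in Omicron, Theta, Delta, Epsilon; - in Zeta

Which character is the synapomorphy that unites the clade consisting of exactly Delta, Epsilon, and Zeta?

IV

Character polarity is set by the outgroup: the derived state is whichever differs from the outgroup's state, so for V the derived state is '-', and for the remaining characters it is '+'.
I (derived state '+') is shared by all ingroup taxa — unites the whole ingroup.
Only Delta and Epsilon show the derived state '+' for II, supporting them as a clade.
III groups Epsilon and Theta, which is incompatible with the clades supported by the remaining characters; treating it as convergent (homoplasy) costs fewer steps than any alternative tree.
IV (derived state '+') is shared by Delta, Epsilon, and Zeta — a synapomorphy uniting that clade.
V (derived state '-') is unique to Zeta (autapomorphy; uninformative for grouping).
Most parsimonious ingroup topology: ((Zeta,(Delta,Epsilon)),Theta).
The clade {Delta, Epsilon, Zeta} is supported by IV: its derived state '+' occurs in exactly those taxa and in no other taxon (including the outgroup).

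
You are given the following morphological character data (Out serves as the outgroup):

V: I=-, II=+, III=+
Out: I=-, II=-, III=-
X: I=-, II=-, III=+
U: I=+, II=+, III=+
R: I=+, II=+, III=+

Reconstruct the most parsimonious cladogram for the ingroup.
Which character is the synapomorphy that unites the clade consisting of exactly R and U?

I

The outgroup has state '-' for every character, so '+' is the derived state throughout.
I: derived state '+' in R and U only — synapomorphy for {R, U}.
II (derived state '+') is shared by R, U, and V — a synapomorphy uniting that clade.
All ingroup taxa share the derived state '+' for III; it defines the ingroup but does not resolve relationships within it.
Most parsimonious ingroup topology: (X,((U,R),V)).
The clade {R, U} is supported by I: its derived state '+' occurs in exactly those taxa and in no other taxon (including the outgroup).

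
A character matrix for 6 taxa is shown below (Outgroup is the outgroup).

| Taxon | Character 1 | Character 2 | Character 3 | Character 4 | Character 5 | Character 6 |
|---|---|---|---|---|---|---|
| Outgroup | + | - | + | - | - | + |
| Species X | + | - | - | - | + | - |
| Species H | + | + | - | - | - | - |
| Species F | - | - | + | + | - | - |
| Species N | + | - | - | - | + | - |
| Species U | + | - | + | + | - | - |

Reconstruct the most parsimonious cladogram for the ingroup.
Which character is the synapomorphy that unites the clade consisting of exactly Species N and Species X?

Character 5

Character polarity is set by the outgroup: the derived state is whichever differs from the outgroup's state, so for Character 1, Character 3, Character 6 the derived state is '-', and for the remaining characters it is '+'.
Character 1: derived state '-' in Species F only — an autapomorphy, so it tells us nothing about relationships among taxa.
Character 2 (derived state '+') is unique to Species H (autapomorphy; uninformative for grouping).
Character 3 (derived state '-') is shared by Species H, Species N, and Species X — a synapomorphy uniting that clade.
Only Species F and Species U show the derived state '+' for Character 4, supporting them as a clade.
Character 5: derived state '+' in Species N and Species X only — synapomorphy for {Species N, Species X}.
Character 6 (derived state '-') is shared by all ingroup taxa — unites the whole ingroup.
Most parsimonious ingroup topology: (((Species X,Species N),Species H),(Species F,Species U)).
The clade {Species N, Species X} is supported by Character 5: its derived state '+' occurs in exactly those taxa and in no other taxon (including the outgroup).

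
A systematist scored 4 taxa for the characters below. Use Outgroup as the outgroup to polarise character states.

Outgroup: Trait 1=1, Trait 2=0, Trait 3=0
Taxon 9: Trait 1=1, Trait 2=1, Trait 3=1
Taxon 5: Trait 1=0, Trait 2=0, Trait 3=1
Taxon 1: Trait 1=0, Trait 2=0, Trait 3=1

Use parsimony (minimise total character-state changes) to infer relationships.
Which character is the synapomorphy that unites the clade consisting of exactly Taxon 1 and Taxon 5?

Character polarity is set by the outgroup: the derived state is whichever differs from the outgroup's state, so for Trait 1 the derived state is '0', and for the remaining characters it is '1'.
Trait 1: derived state '0' in Taxon 1 and Taxon 5 only — synapomorphy for {Taxon 1, Taxon 5}.
Trait 2 (derived state '1') is unique to Taxon 9 (autapomorphy; uninformative for grouping).
All ingroup taxa share the derived state '1' for Trait 3; it defines the ingroup but does not resolve relationships within it.
Most parsimonious ingroup topology: (Taxon 9,(Taxon 5,Taxon 1)).
The clade {Taxon 1, Taxon 5} is supported by Trait 1: its derived state '0' occurs in exactly those taxa and in no other taxon (including the outgroup).

Trait 1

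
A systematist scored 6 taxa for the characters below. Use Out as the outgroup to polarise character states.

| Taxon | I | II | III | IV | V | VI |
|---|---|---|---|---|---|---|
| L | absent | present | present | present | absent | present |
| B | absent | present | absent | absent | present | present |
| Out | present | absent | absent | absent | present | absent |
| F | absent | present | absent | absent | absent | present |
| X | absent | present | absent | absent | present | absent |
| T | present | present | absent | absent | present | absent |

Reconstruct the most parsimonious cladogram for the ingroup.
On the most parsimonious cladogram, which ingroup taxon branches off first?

Character polarity is set by the outgroup: the derived state is whichever differs from the outgroup's state, so for I, V the derived state is 'absent', and for the remaining characters it is 'present'.
Only B, F, L, and X show the derived state 'absent' for I, supporting them as a clade.
All ingroup taxa share the derived state 'present' for II; it defines the ingroup but does not resolve relationships within it.
III: derived state 'present' in L only — an autapomorphy, so it tells us nothing about relationships among taxa.
IV (derived state 'present') is unique to L (autapomorphy; uninformative for grouping).
V: derived state 'absent' in F and L only — synapomorphy for {F, L}.
VI (derived state 'present') is shared by B, F, and L — a synapomorphy uniting that clade.
Most parsimonious ingroup topology: ((((L,F),B),X),T).
T is sister to the clade containing all other ingroup taxa, so it is the earliest-diverging (most basal) ingroup lineage.

T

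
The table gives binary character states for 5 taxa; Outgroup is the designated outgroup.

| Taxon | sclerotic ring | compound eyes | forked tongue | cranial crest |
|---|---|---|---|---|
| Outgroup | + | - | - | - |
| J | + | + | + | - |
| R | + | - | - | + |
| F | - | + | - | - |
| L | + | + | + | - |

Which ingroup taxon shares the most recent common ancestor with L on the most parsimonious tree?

Character polarity is set by the outgroup: the derived state is whichever differs from the outgroup's state, so for sclerotic ring the derived state is '-', and for the remaining characters it is '+'.
sclerotic ring: derived state '-' in F only — an autapomorphy, so it tells us nothing about relationships among taxa.
compound eyes: derived state '+' in F, J, and L only — synapomorphy for {F, J, L}.
forked tongue (derived state '+') is shared by J and L — a synapomorphy uniting that clade.
cranial crest: derived state '+' in R only — an autapomorphy, so it tells us nothing about relationships among taxa.
Most parsimonious ingroup topology: (((J,L),F),R).
L and J form a cherry on this tree, so they are sister taxa.

J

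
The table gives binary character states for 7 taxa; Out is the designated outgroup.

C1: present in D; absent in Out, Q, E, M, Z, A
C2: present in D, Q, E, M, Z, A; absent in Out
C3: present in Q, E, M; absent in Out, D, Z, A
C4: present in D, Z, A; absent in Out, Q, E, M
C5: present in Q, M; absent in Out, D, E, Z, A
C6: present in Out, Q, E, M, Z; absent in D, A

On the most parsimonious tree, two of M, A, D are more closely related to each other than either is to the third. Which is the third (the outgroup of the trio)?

Character polarity is set by the outgroup: the derived state is whichever differs from the outgroup's state, so for C6 the derived state is 'absent', and for the remaining characters it is 'present'.
C1: derived state 'present' in D only — an autapomorphy, so it tells us nothing about relationships among taxa.
All ingroup taxa share the derived state 'present' for C2; it defines the ingroup but does not resolve relationships within it.
C3: derived state 'present' in E, M, and Q only — synapomorphy for {E, M, Q}.
Only A, D, and Z show the derived state 'present' for C4, supporting them as a clade.
C5 (derived state 'present') is shared by M and Q — a synapomorphy uniting that clade.
Only A and D show the derived state 'absent' for C6, supporting them as a clade.
Most parsimonious ingroup topology: (((D,A),Z),((Q,M),E)).
A and D share a more recent common ancestor with each other than either does with M, so M is the least closely related of the three.

M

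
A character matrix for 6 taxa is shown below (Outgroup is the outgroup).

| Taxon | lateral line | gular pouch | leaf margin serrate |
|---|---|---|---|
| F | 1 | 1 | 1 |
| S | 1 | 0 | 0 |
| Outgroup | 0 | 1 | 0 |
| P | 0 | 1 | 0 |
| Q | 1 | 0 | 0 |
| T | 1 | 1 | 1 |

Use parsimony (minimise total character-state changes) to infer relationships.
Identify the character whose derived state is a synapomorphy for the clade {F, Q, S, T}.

Character polarity is set by the outgroup: the derived state is whichever differs from the outgroup's state, so for gular pouch the derived state is '0', and for the remaining characters it is '1'.
Only F, Q, S, and T show the derived state '1' for lateral line, supporting them as a clade.
gular pouch: derived state '0' in Q and S only — synapomorphy for {Q, S}.
leaf margin serrate (derived state '1') is shared by F and T — a synapomorphy uniting that clade.
Most parsimonious ingroup topology: (((Q,S),(F,T)),P).
The clade {F, Q, S, T} is supported by lateral line: its derived state '1' occurs in exactly those taxa and in no other taxon (including the outgroup).

lateral line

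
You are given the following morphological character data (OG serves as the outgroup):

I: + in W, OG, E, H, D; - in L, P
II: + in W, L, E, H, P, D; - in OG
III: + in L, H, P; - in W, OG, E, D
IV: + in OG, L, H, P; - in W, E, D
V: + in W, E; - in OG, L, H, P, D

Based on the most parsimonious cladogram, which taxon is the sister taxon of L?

Character polarity is set by the outgroup: the derived state is whichever differs from the outgroup's state, so for I, IV the derived state is '-', and for the remaining characters it is '+'.
I: derived state '-' in L and P only — synapomorphy for {L, P}.
All ingroup taxa share the derived state '+' for II; it defines the ingroup but does not resolve relationships within it.
Only H, L, and P show the derived state '+' for III, supporting them as a clade.
IV: derived state '-' in D, E, and W only — synapomorphy for {D, E, W}.
V: derived state '+' in E and W only — synapomorphy for {E, W}.
Most parsimonious ingroup topology: (((E,W),D),((P,L),H)).
L and P form a cherry on this tree, so they are sister taxa.

P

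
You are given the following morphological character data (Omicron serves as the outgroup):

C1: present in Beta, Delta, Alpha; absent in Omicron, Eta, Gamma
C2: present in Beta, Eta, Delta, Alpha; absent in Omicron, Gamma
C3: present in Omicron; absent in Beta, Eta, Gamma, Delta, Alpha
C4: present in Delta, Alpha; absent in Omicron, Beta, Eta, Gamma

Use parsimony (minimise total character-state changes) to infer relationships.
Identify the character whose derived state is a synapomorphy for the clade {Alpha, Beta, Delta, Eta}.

C2

Character polarity is set by the outgroup: the derived state is whichever differs from the outgroup's state, so for C3 the derived state is 'absent', and for the remaining characters it is 'present'.
C1: derived state 'present' in Alpha, Beta, and Delta only — synapomorphy for {Alpha, Beta, Delta}.
Only Alpha, Beta, Delta, and Eta show the derived state 'present' for C2, supporting them as a clade.
All ingroup taxa share the derived state 'absent' for C3; it defines the ingroup but does not resolve relationships within it.
C4: derived state 'present' in Alpha and Delta only — synapomorphy for {Alpha, Delta}.
Most parsimonious ingroup topology: (((Beta,(Delta,Alpha)),Eta),Gamma).
The clade {Alpha, Beta, Delta, Eta} is supported by C2: its derived state 'present' occurs in exactly those taxa and in no other taxon (including the outgroup).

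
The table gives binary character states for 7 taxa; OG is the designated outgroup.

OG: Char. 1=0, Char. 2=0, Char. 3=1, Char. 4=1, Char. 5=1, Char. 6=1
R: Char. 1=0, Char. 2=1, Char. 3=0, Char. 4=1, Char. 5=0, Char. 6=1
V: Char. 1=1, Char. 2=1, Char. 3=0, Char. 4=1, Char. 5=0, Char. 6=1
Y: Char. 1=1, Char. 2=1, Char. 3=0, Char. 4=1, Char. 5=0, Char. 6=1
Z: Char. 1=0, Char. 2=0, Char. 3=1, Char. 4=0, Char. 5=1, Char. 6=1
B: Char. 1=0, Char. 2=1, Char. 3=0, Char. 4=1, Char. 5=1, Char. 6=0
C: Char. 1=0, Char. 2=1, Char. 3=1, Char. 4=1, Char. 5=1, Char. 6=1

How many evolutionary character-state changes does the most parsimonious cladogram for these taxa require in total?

Character polarity is set by the outgroup: the derived state is whichever differs from the outgroup's state, so for Char. 3, Char. 4, Char. 5, Char. 6 the derived state is '0', and for the remaining characters it is '1'.
Char. 1: derived state '1' in V and Y only — synapomorphy for {V, Y}.
Only B, C, R, V, and Y show the derived state '1' for Char. 2, supporting them as a clade.
Char. 3 (derived state '0') is shared by B, R, V, and Y — a synapomorphy uniting that clade.
Char. 4 (derived state '0') is unique to Z (autapomorphy; uninformative for grouping).
Only R, V, and Y show the derived state '0' for Char. 5, supporting them as a clade.
Char. 6 (derived state '0') is unique to B (autapomorphy; uninformative for grouping).
Most parsimonious ingroup topology: ((((R,(V,Y)),B),C),Z).
Changes per character on this tree: Char. 1: 1; Char. 2: 1; Char. 3: 1; Char. 4: 1; Char. 5: 1; Char. 6: 1.
Total = 6.

6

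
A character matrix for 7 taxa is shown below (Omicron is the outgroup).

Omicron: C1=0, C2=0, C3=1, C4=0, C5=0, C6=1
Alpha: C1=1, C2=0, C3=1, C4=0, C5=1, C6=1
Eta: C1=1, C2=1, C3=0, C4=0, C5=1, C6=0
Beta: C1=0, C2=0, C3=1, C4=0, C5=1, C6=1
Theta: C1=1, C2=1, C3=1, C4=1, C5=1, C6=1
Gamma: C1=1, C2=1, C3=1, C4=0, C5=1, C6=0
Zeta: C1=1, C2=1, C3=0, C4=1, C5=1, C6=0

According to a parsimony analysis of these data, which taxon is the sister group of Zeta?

Character polarity is set by the outgroup: the derived state is whichever differs from the outgroup's state, so for C3, C6 the derived state is '0', and for the remaining characters it is '1'.
C1: derived state '1' in Alpha, Eta, Gamma, Theta, and Zeta only — synapomorphy for {Alpha, Eta, Gamma, Theta, Zeta}.
C2: derived state '1' in Eta, Gamma, Theta, and Zeta only — synapomorphy for {Eta, Gamma, Theta, Zeta}.
C3 (derived state '0') is shared by Eta and Zeta — a synapomorphy uniting that clade.
C4 (state '1') occurs in Theta and Zeta but conflicts with the nesting implied by the other characters — most parsimoniously interpreted as homoplasy.
C5 (derived state '1') is shared by all ingroup taxa — unites the whole ingroup.
Only Eta, Gamma, and Zeta show the derived state '0' for C6, supporting them as a clade.
Most parsimonious ingroup topology: ((Alpha,(((Eta,Zeta),Gamma),Theta)),Beta).
Zeta and Eta form a cherry on this tree, so they are sister taxa.

Eta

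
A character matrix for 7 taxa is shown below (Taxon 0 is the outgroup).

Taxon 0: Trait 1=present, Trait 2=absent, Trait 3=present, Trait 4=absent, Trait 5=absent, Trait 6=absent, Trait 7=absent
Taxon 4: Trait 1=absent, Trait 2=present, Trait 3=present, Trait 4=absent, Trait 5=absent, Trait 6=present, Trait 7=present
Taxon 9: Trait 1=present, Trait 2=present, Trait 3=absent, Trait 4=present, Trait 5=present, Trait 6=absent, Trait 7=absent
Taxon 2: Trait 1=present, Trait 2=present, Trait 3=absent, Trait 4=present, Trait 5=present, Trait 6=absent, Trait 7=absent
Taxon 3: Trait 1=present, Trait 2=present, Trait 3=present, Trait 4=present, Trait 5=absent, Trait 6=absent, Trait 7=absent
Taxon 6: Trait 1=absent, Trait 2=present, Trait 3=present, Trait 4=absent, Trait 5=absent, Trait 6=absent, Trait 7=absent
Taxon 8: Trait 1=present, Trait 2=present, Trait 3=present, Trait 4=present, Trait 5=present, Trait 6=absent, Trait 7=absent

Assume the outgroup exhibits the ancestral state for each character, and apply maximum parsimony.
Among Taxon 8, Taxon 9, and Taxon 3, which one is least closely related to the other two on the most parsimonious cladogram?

Character polarity is set by the outgroup: the derived state is whichever differs from the outgroup's state, so for Trait 1, Trait 3 the derived state is 'absent', and for the remaining characters it is 'present'.
Trait 1: derived state 'absent' in Taxon 4 and Taxon 6 only — synapomorphy for {Taxon 4, Taxon 6}.
All ingroup taxa share the derived state 'present' for Trait 2; it defines the ingroup but does not resolve relationships within it.
Only Taxon 2 and Taxon 9 show the derived state 'absent' for Trait 3, supporting them as a clade.
Trait 4 (derived state 'present') is shared by Taxon 2, Taxon 3, Taxon 8, and Taxon 9 — a synapomorphy uniting that clade.
Only Taxon 2, Taxon 8, and Taxon 9 show the derived state 'present' for Trait 5, supporting them as a clade.
Trait 6 (derived state 'present') is unique to Taxon 4 (autapomorphy; uninformative for grouping).
Trait 7 (derived state 'present') is unique to Taxon 4 (autapomorphy; uninformative for grouping).
Most parsimonious ingroup topology: ((Taxon 4,Taxon 6),(((Taxon 9,Taxon 2),Taxon 8),Taxon 3)).
Taxon 9 and Taxon 8 share a more recent common ancestor with each other than either does with Taxon 3, so Taxon 3 is the least closely related of the three.

Taxon 3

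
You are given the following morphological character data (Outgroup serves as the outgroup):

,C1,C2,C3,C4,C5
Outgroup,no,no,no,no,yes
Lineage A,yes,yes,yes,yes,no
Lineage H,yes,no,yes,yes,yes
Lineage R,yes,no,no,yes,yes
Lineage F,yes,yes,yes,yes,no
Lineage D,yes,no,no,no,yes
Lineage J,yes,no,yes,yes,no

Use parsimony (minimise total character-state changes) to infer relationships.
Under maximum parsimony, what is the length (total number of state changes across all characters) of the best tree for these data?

5

Character polarity is set by the outgroup: the derived state is whichever differs from the outgroup's state, so for C5 the derived state is 'no', and for the remaining characters it is 'yes'.
All ingroup taxa share the derived state 'yes' for C1; it defines the ingroup but does not resolve relationships within it.
Only Lineage A and Lineage F show the derived state 'yes' for C2, supporting them as a clade.
C3 (derived state 'yes') is shared by Lineage A, Lineage F, Lineage H, and Lineage J — a synapomorphy uniting that clade.
Only Lineage A, Lineage F, Lineage H, Lineage J, and Lineage R show the derived state 'yes' for C4, supporting them as a clade.
Only Lineage A, Lineage F, and Lineage J show the derived state 'no' for C5, supporting them as a clade.
Most parsimonious ingroup topology: (((((Lineage A,Lineage F),Lineage J),Lineage H),Lineage R),Lineage D).
Changes per character on this tree: C1: 1; C2: 1; C3: 1; C4: 1; C5: 1.
Total = 5.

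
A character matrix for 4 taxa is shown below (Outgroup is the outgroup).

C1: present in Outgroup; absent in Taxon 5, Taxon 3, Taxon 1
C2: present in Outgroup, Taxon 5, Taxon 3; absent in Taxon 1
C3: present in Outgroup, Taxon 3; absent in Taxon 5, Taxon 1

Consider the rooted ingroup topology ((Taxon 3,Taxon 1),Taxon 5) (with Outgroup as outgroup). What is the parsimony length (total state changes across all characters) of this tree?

Map each character onto ((Taxon 3,Taxon 1),Taxon 5) (rooted by Outgroup) and count the minimum state changes it requires (Fitch parsimony):
C1: 1; C2: 1; C3: 2.
Total tree length = 4.

4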